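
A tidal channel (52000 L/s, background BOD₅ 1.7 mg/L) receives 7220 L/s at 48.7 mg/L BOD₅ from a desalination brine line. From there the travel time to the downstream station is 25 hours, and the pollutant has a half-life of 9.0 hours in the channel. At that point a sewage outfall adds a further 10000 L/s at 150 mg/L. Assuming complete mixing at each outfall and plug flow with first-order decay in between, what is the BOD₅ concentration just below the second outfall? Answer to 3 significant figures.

After mixing, C = (52000·1.700 + 7220·48.70) / 59220 = 440000/59220 = 7.430 mg/L; combined flow 59220 L/s.
Half-life 9.0 h → k = ln 2 / 9.0 = 0.07702 h⁻¹ = 1.848 d⁻¹.
Applying C = C₀e^(−kt): 7.430 × 0.1458 = 1.083 mg/L.
At the second outfall, C = (59220·1.083 + 10000·150.0) / (59220 + 10000) = 22.60 mg/L.

22.6 mg/L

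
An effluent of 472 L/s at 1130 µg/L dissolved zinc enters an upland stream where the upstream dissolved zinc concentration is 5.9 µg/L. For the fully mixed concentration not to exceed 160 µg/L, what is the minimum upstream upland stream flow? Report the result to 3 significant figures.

Set C_mix = 160: (Q·5.900 + 472.0·1130) / (Q + 472.0) = 160
→ Q = 472.0·(1130 − 160)/(160 − 5.900) = 2971 L/s.

2970 L/s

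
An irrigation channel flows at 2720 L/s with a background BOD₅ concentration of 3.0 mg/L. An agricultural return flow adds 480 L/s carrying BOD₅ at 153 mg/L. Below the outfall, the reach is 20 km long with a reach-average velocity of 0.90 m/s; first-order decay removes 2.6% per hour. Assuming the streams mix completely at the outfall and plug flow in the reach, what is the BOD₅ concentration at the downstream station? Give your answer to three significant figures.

After mixing, C = (2720·3.000 + 480.0·153.0) / 3200 = 81600/3200 = 25.50 mg/L.
Travel time t = 20·1000 / 0.90 = 22220 s = 6.173 h.
2.6%/h lost → k = −ln(1 − 0.026) = 0.02634 h⁻¹.
First-order decay: C = 25.50·exp(−k·t) = 25.50·0.8499 = 21.67 mg/L.

21.7 mg/L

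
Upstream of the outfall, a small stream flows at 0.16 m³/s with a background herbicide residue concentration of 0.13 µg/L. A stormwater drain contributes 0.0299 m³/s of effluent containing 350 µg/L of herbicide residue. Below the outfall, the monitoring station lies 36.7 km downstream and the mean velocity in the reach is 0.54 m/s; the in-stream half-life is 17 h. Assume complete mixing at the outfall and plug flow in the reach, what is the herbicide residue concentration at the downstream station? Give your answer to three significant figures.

25.6 µg/L

Mass balance: C = (0.1600·0.1300 + 0.02990·350.0) / 0.1899 = 10.49/0.1899 = 55.22 µg/L.
Travel time t = 36.7·1000 / 0.54 = 67960 s = 18.88 h.
Half-life 17 h → k = ln 2 / 17 = 0.04077 h⁻¹ = 0.9786 d⁻¹.
Decay over the reach: 55.22·exp(−kt) = 55.22·0.4631 = 25.57 µg/L.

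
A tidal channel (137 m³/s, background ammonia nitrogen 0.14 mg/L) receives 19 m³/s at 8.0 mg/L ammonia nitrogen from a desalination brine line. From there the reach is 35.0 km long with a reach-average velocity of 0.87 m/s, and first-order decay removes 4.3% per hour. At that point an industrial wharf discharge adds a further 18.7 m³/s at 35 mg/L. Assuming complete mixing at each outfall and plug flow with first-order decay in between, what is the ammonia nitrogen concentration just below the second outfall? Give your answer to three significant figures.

Conservation of mass: C = (137.0·0.1400 + 19.00·8.000) / 156.0 = 171.2/156.0 = 1.097 mg/L; combined flow 156.0 m³/s.
Travel time t = 35.0·1000 / 0.87 = 40230 s = 11.17 h.
4.3%/h lost → k = −ln(1 − 0.043) = 0.04395 h⁻¹.
First-order decay: C = 1.097·exp(−k·t) = 1.097·0.6119 = 0.6715 mg/L.
Second outfall: C = (156.0·0.6715 + 18.70·35.00)/174.7 = 4.346 mg/L.

4.35 mg/L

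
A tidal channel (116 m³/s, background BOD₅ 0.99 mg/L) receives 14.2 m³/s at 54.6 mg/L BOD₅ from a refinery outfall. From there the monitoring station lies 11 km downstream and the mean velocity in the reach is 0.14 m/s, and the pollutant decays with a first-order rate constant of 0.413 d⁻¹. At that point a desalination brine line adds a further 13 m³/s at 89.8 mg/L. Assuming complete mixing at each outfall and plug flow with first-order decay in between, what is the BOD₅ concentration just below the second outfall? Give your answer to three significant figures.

After mixing, C = (116.0·0.9900 + 14.20·54.60) / 130.2 = 890.2/130.2 = 6.837 mg/L; combined flow 130.2 m³/s.
Travel time t = 11·1000 / 0.14 = 78570 s = 21.83 h.
Decay over the reach: 6.837·exp(−kt) = 6.837·0.6869 = 4.696 mg/L.
Second outfall: C = (130.2·4.696 + 13.00·89.80)/143.2 = 12.42 mg/L.

12.4 mg/L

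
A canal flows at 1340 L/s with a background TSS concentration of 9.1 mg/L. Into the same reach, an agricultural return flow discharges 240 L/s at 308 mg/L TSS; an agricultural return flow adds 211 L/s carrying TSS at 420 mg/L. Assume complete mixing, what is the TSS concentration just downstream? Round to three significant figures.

Mass balance: C = (1340·9.100 + 240.0·308.0 + 211.0·420.0) / 1791 = 174700/1791 = 97.56 mg/L.

97.6 mg/L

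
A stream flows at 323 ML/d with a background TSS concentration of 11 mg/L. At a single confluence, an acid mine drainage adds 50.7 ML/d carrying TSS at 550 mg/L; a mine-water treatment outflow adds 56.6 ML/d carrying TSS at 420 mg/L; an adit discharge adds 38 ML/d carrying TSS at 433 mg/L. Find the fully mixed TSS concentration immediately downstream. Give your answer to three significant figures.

Mixed concentration C = ΣQC/ΣQ = (323.0·11.00 + 50.70·550.0 + 56.60·420.0 + 38.00·433.0) / 468.3 = 71660/468.3 = 153.0 mg/L.

153 mg/L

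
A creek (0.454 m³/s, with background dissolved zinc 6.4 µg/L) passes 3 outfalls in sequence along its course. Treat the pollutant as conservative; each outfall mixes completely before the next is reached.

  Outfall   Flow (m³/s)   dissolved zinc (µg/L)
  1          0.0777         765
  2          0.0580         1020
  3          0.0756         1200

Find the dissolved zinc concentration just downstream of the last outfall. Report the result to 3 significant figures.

319 µg/L

Below outfall 1: Q → 0.5317 m³/s, C = (0.4540·6.400 + 0.07770·765.0)/0.5317 = 117.3 µg/L.
Below outfall 2: Q → 0.5897 m³/s, C = (0.5317·117.3 + 0.05800·1020)/0.5897 = 206.0 µg/L.
Below outfall 3: Q → 0.6653 m³/s, C = (0.5897·206.0 + 0.07560·1200)/0.6653 = 319.0 µg/L.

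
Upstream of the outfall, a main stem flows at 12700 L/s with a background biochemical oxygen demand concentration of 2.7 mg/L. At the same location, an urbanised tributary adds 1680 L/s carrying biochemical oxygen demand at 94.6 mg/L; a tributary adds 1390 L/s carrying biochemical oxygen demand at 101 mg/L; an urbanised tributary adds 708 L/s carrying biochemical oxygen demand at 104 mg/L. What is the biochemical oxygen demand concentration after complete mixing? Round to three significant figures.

Flow-weighted average: C = (12700·2.700 + 1680·94.60 + 1390·101.0 + 708.0·104.0) / 16480 = 407200/16480 = 24.71 mg/L.

24.7 mg/L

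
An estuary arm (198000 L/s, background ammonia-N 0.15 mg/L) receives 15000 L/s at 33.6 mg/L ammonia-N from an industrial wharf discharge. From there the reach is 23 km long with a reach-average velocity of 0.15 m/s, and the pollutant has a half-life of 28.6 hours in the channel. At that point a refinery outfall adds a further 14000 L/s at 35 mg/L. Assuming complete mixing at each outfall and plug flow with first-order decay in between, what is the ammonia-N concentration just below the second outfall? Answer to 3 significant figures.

3.00 mg/L

Conservation of mass: C = (198000·0.1500 + 15000·33.60) / 213000 = 533700/213000 = 2.506 mg/L; combined flow 213000 L/s.
Travel time t = 23·1000 / 0.15 = 153300 s = 42.59 h.
Half-life 28.6 h → k = ln 2 / 28.6 = 0.02424 h⁻¹ = 0.5817 d⁻¹.
Decay over the reach: 2.506·exp(−kt) = 2.506·0.3562 = 0.8925 mg/L.
Second outfall: C = (213000·0.8925 + 14000·35.00)/227000 = 2.996 mg/L.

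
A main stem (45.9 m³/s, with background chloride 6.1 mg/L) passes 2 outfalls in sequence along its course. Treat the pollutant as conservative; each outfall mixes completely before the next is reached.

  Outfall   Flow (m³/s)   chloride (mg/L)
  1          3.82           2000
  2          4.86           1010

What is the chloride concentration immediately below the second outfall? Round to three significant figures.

235 mg/L

After outfall 1: Q = 45.90 + 3.820 = 49.72 m³/s; C = (45.90·6.100 + 3.820·2000)/49.72 = 159.3 mg/L.
After outfall 2: Q = 49.72 + 4.860 = 54.58 m³/s; C = (49.72·159.3 + 4.860·1010)/54.58 = 235.0 mg/L.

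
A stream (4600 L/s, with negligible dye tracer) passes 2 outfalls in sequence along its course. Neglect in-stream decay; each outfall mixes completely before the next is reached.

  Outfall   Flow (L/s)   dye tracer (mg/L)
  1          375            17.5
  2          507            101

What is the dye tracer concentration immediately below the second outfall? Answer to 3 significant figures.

10.5 mg/L

Outfall 1: combined Q = 4975 L/s; C = (4600·0 + 375.0·17.50)/4975 = 1.319 mg/L.
Outfall 2: combined Q = 5482 L/s; C = (4975·1.319 + 507.0·101.0)/5482 = 10.54 mg/L.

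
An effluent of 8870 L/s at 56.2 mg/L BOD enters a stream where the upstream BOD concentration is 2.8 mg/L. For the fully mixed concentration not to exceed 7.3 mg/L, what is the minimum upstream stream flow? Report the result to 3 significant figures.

96400 L/s

Set C_mix = 7.3: (Q·2.800 + 8870·56.20) / (Q + 8870) = 7.3
→ Q = 8870·(56.20 − 7.3)/(7.3 − 2.800) = 96390 L/s.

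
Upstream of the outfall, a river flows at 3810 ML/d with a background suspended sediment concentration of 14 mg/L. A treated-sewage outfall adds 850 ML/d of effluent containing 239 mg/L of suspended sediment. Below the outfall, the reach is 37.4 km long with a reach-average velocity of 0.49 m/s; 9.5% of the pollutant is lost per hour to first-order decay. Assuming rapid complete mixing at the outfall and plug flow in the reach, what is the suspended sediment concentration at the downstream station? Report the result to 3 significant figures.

Mixed concentration C = ΣQC/ΣQ = (3810·14.00 + 850.0·239.0) / 4660 = 256500/4660 = 55.04 mg/L.
Travel time t = 37.4·1000 / 0.49 = 76330 s = 21.20 h.
9.5%/h lost → k = −ln(1 − 0.095) = 0.09982 h⁻¹.
First-order decay: C = 55.04·exp(−k·t) = 55.04·0.1205 = 6.631 mg/L.

6.63 mg/L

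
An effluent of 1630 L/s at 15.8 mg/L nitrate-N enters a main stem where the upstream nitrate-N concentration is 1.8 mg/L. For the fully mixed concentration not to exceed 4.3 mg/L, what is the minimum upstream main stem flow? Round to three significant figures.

Set C_mix = 4.3: (Q·1.800 + 1630·15.80) / (Q + 1630) = 4.3
→ Q = 1630·(15.80 − 4.3)/(4.3 − 1.800) = 7498 L/s.

7500 L/s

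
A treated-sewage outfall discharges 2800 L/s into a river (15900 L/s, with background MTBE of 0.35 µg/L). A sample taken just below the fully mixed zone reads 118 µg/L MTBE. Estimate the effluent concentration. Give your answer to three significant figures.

Mass balance: 15900·0.3500 + 2800·Cₑ = 18700·118.0
→ Cₑ = (18700·118.0 − 15900·0.3500) / 2800 = 786.1 µg/L.

786 µg/L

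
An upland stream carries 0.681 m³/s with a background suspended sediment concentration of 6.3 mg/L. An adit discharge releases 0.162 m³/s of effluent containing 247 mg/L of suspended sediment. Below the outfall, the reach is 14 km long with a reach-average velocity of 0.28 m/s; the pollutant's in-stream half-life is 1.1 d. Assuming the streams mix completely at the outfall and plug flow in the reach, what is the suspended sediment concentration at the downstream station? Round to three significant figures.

Conservation of mass: C = (0.6810·6.300 + 0.1620·247.0) / 0.8430 = 44.30/0.8430 = 52.56 mg/L.
Travel time t = 14·1000 / 0.28 = 50000 s = 13.89 h.
Half-life 1.1 d → k = ln 2 / 1.1 = 0.6301 d⁻¹.
First-order decay: C = 52.56·exp(−k·t) = 52.56·0.6944 = 36.50 mg/L.

36.5 mg/L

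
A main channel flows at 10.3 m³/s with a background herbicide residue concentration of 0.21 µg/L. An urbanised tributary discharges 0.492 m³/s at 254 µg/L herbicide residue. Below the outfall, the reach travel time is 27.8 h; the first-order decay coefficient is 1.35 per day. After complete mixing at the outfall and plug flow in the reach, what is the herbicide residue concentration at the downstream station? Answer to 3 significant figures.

2.47 µg/L

Mixed concentration C = ΣQC/ΣQ = (10.30·0.2100 + 0.4920·254.0) / 10.79 = 127.1/10.79 = 11.78 µg/L.
Decay over the reach: 11.78·exp(−kt) = 11.78·0.2093 = 2.466 µg/L.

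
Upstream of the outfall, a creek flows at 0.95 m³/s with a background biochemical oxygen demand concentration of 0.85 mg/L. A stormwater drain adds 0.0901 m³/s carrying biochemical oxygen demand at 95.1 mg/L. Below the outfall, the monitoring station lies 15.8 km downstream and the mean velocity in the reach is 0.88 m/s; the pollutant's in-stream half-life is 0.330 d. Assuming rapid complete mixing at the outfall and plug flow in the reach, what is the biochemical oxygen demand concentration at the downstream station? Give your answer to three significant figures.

Mass balance: C = (0.9500·0.8500 + 0.09010·95.10) / 1.040 = 9.376/1.040 = 9.015 mg/L.
Travel time t = 15.8·1000 / 0.88 = 17950 s = 4.987 h.
Half-life 0.330 d → k = ln 2 / 0.330 = 2.100 d⁻¹.
After decay, C = 9.015 × e^(−kt) = 9.015 × 0.6463 = 5.826 mg/L.

5.83 mg/L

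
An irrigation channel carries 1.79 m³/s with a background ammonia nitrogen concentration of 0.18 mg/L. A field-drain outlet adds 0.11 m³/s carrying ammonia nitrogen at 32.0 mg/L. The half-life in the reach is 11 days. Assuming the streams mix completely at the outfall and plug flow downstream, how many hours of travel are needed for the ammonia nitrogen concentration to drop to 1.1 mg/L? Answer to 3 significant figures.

232 h

After mixing, C = (1.790·0.1800 + 0.1100·32.00) / 1.900 = 3.842/1.900 = 2.022 mg/L.
Half-life 11 d → k = ln 2 / 11 = 0.06301 d⁻¹.
2.022·exp(−k·t) = 1.1 → t = ln(2.022/1.1)/k = 834900 s = 231.9 h.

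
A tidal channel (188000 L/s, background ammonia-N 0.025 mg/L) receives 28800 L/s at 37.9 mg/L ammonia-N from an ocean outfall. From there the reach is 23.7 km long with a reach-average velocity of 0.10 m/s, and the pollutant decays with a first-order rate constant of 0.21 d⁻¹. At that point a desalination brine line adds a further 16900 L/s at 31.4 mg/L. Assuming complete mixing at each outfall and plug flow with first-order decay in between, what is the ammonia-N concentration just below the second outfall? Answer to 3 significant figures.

Conservation of mass: C = (188000·0.02500 + 28800·37.90) / 216800 = 1096000/216800 = 5.056 mg/L; combined flow 216800 L/s.
Travel time t = 23.7·1000 / 0.10 = 237000 s = 65.83 h.
After decay, C = 5.056 × e^(−kt) = 5.056 × 0.5621 = 2.842 mg/L.
Second outfall: C = (216800·2.842 + 16900·31.40)/233700 = 4.907 mg/L.

4.91 mg/L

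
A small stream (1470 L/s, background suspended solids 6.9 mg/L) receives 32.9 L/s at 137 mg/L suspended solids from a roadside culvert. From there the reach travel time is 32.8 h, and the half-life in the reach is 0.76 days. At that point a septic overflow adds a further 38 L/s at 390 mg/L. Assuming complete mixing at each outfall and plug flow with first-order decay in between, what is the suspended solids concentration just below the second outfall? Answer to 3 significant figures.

12.4 mg/L

Mass balance: C = (1470·6.900 + 32.90·137.0) / 1503 = 14650/1503 = 9.748 mg/L; combined flow 1503 L/s.
Half-life 0.76 d → k = ln 2 / 0.76 = 0.9120 d⁻¹.
Applying C = C₀e^(−kt): 9.748 × 0.2875 = 2.803 mg/L.
Second outfall: C = (1503·2.803 + 38.00·390.0)/1541 = 12.35 mg/L.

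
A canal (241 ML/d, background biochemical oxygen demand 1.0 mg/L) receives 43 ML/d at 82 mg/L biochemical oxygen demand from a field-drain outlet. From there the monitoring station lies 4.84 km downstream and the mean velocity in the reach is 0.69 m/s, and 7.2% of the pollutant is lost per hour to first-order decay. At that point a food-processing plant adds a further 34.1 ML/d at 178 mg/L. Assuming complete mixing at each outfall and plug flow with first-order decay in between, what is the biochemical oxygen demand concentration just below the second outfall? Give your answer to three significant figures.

Flow-weighted average: C = (241.0·1.000 + 43.00·82.00) / 284.0 = 3767/284.0 = 13.26 mg/L; combined flow 284.0 ML/d.
Travel time t = 4.84·1000 / 0.69 = 7014 s = 1.948 h.
7.2%/h lost → k = −ln(1 − 0.072) = 0.07472 h⁻¹.
Applying C = C₀e^(−kt): 13.26 × 0.8645 = 11.47 mg/L.
Second outfall: C = (284.0·11.47 + 34.10·178.0)/318.1 = 29.32 mg/L.

29.3 mg/L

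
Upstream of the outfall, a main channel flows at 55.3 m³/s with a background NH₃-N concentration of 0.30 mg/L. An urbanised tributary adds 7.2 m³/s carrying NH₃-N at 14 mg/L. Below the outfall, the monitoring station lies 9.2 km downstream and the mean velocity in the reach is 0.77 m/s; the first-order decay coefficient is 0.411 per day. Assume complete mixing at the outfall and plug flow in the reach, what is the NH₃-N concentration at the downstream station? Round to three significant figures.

Mixed concentration C = ΣQC/ΣQ = (55.30·0.3000 + 7.200·14.00) / 62.50 = 117.4/62.50 = 1.878 mg/L.
Travel time t = 9.2·1000 / 0.77 = 11950 s = 3.319 h.
First-order decay: C = 1.878·exp(−k·t) = 1.878·0.9447 = 1.774 mg/L.

1.77 mg/L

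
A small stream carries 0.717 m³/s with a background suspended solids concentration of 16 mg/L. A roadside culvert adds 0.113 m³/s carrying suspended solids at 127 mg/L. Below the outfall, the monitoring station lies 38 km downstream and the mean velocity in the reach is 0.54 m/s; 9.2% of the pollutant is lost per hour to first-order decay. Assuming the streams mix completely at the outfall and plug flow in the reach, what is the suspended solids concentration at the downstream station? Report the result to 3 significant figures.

Flow-weighted average: C = (0.7170·16.00 + 0.1130·127.0) / 0.8300 = 25.82/0.8300 = 31.11 mg/L.
Travel time t = 38·1000 / 0.54 = 70370 s = 19.55 h.
9.2%/h lost → k = −ln(1 − 0.092) = 0.09651 h⁻¹.
Applying C = C₀e^(−kt): 31.11 × 0.1516 = 4.716 mg/L.

4.72 mg/L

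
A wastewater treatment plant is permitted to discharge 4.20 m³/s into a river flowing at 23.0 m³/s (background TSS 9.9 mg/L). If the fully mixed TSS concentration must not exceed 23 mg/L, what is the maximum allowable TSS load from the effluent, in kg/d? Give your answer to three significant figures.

34400 kg/d

Mass balance at the limit: 23.00·9.900 + 4.200·Cₑ = 27.20·23 → Cₑ = 94.74 mg/L.
Load = 4.200 m³/s × 94.74 g/m³ × 86 400 s/d = 34380 kg/d.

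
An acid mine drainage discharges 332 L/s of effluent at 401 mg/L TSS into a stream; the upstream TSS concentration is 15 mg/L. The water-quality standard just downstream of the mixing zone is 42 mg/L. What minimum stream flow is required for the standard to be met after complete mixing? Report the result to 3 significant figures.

4410 L/s

Set C_mix = 42: (Q·15.00 + 332.0·401.0) / (Q + 332.0) = 42
→ Q = 332.0·(401.0 − 42)/(42 − 15.00) = 4414 L/s.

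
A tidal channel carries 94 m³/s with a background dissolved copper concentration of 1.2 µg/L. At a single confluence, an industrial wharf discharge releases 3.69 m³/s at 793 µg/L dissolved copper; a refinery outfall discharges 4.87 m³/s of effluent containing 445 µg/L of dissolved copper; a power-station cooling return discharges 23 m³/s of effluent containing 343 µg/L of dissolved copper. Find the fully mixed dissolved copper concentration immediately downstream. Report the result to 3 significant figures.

104 µg/L

Flow-weighted average: C = (94.00·1.200 + 3.690·793.0 + 4.870·445.0 + 23.00·343.0) / 125.6 = 13100/125.6 = 104.3 µg/L.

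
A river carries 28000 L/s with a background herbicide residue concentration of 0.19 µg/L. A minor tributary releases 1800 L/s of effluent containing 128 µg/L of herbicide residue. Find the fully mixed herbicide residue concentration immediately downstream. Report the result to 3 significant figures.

Mixed concentration C = ΣQC/ΣQ = (28000·0.1900 + 1800·128.0) / 29800 = 235700/29800 = 7.910 µg/L.

7.91 µg/L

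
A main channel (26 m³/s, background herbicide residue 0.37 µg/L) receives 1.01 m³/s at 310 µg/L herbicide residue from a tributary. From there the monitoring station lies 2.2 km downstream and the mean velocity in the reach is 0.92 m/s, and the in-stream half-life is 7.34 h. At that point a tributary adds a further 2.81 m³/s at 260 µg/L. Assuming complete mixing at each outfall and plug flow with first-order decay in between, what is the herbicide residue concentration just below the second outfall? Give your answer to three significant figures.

Mass balance: C = (26.00·0.3700 + 1.010·310.0) / 27.01 = 322.7/27.01 = 11.95 µg/L; combined flow 27.01 m³/s.
Travel time t = 2.2·1000 / 0.92 = 2391 s = 0.6643 h.
Half-life 7.34 h → k = ln 2 / 7.34 = 0.09443 h⁻¹ = 2.266 d⁻¹.
Applying C = C₀e^(−kt): 11.95 × 0.9392 = 11.22 µg/L.
At the second outfall, C = (27.01·11.22 + 2.810·260.0) / (27.01 + 2.810) = 34.66 µg/L.

34.7 µg/L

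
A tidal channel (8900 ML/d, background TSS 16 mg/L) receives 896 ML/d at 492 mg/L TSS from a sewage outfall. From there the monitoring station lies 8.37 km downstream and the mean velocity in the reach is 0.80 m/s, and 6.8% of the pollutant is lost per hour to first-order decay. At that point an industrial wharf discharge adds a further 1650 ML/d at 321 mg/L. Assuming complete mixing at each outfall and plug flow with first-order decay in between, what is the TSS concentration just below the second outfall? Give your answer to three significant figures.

87.8 mg/L

Mass balance: C = (8900·16.00 + 896.0·492.0) / 9796 = 583200/9796 = 59.54 mg/L; combined flow 9796 ML/d.
Travel time t = 8.37·1000 / 0.80 = 10460 s = 2.906 h.
6.8%/h lost → k = −ln(1 − 0.068) = 0.07042 h⁻¹.
After decay, C = 59.54 × e^(−kt) = 59.54 × 0.8149 = 48.52 mg/L.
At the second outfall, C = (9796·48.52 + 1650·321.0) / (9796 + 1650) = 87.80 mg/L.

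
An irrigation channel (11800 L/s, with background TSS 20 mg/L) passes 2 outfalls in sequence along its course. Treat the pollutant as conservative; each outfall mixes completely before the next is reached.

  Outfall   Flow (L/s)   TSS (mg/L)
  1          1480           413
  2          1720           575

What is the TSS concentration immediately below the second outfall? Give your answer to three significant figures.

Below outfall 1: Q → 13280 L/s, C = (11800·20.00 + 1480·413.0)/13280 = 63.80 mg/L.
Below outfall 2: Q → 15000 L/s, C = (13280·63.80 + 1720·575.0)/15000 = 122.4 mg/L.

122 mg/L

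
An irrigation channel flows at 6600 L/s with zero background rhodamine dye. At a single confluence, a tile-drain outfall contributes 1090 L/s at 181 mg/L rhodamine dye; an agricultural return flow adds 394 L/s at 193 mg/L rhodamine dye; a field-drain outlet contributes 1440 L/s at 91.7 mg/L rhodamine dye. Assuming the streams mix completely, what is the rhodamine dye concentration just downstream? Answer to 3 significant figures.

42.6 mg/L

Mixed concentration C = ΣQC/ΣQ = (6600·0 + 1090·181.0 + 394.0·193.0 + 1440·91.70) / 9524 = 405400/9524 = 42.56 mg/L.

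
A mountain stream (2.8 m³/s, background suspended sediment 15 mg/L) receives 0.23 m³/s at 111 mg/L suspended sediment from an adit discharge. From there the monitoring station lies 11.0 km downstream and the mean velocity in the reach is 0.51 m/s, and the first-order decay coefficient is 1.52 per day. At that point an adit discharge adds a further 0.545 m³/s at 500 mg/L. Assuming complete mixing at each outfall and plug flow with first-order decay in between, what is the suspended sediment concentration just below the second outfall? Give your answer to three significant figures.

Conservation of mass: C = (2.800·15.00 + 0.2300·111.0) / 3.030 = 67.53/3.030 = 22.29 mg/L; combined flow 3.030 m³/s.
Travel time t = 11.0·1000 / 0.51 = 21570 s = 5.991 h.
After decay, C = 22.29 × e^(−kt) = 22.29 × 0.6842 = 15.25 mg/L.
Second outfall: C = (3.030·15.25 + 0.5450·500.0)/3.575 = 89.15 mg/L.

89.1 mg/L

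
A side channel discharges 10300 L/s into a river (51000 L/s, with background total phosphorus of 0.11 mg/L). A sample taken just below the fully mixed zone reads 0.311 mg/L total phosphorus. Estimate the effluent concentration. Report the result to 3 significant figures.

Mass balance: 51000·0.1100 + 10300·Cₑ = 61300·0.3110
→ Cₑ = (61300·0.3110 − 51000·0.1100) / 10300 = 1.306 mg/L.

1.31 mg/L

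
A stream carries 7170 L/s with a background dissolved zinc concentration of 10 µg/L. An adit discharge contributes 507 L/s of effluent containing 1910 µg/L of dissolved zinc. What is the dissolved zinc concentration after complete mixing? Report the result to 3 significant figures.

135 µg/L

Flow-weighted average: C = (7170·10.00 + 507.0·1910) / 7677 = 1040000/7677 = 135.5 µg/L.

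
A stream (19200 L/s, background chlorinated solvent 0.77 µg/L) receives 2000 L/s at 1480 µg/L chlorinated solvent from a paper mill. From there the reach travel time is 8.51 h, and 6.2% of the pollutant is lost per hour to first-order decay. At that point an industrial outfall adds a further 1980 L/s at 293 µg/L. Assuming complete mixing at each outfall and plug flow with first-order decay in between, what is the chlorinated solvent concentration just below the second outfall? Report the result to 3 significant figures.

Flow-weighted average: C = (19200·0.7700 + 2000·1480) / 21200 = 2975000/21200 = 140.3 µg/L; combined flow 21200 L/s.
6.2%/h lost → k = −ln(1 − 0.062) = 0.06401 h⁻¹.
After decay, C = 140.3 × e^(−kt) = 140.3 × 0.5800 = 81.39 µg/L.
Second outfall: C = (21200·81.39 + 1980·293.0)/23180 = 99.46 µg/L.

99.5 µg/L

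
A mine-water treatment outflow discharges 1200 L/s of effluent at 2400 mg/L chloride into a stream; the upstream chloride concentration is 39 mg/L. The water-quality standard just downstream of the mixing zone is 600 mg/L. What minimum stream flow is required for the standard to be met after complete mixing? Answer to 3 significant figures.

Set C_mix = 600: (Q·39.00 + 1200·2400) / (Q + 1200) = 600
→ Q = 1200·(2400 − 600)/(600 − 39.00) = 3850 L/s.

3850 L/s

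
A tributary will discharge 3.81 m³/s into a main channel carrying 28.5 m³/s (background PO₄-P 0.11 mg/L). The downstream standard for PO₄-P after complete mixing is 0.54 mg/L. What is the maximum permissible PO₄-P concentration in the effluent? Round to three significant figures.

3.76 mg/L

At the limit, (Qr·Cr + Qe·Cₑ)/(Qr + Qe) = 0.54:
Cₑ = (32.31·0.54 − 28.50·0.1100) / 3.810 = 3.757 mg/L.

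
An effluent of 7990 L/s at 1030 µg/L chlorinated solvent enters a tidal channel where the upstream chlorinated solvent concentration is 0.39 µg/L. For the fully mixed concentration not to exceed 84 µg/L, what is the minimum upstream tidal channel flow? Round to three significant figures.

90400 L/s

Set C_mix = 84: (Q·0.3900 + 7990·1030) / (Q + 7990) = 84
→ Q = 7990·(1030 − 84)/(84 − 0.3900) = 90400 L/s.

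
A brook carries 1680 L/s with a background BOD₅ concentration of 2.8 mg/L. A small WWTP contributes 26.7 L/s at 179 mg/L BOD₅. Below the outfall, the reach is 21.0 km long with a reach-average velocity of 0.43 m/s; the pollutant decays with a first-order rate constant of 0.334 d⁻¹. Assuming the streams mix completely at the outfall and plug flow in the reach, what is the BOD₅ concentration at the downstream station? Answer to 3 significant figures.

4.60 mg/L

Mixed concentration C = ΣQC/ΣQ = (1680·2.800 + 26.70·179.0) / 1707 = 9483/1707 = 5.557 mg/L.
Travel time t = 21.0·1000 / 0.43 = 48840 s = 13.57 h.
Applying C = C₀e^(−kt): 5.557 × 0.8280 = 4.601 mg/L.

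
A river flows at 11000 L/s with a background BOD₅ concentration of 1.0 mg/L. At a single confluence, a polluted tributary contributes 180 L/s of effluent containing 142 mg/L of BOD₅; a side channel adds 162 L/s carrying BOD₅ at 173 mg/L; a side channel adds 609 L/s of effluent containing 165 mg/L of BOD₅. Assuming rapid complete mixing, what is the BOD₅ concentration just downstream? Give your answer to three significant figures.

13.8 mg/L

After mixing, C = (11000·1.000 + 180.0·142.0 + 162.0·173.0 + 609.0·165.0) / 11950 = 165100/11950 = 13.81 mg/L.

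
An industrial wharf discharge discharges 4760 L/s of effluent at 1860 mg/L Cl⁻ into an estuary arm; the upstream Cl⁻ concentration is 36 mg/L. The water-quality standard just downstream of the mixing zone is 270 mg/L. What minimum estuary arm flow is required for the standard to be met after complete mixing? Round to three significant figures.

Set C_mix = 270: (Q·36.00 + 4760·1860) / (Q + 4760) = 270
→ Q = 4760·(1860 − 270)/(270 − 36.00) = 32340 L/s.

32300 L/s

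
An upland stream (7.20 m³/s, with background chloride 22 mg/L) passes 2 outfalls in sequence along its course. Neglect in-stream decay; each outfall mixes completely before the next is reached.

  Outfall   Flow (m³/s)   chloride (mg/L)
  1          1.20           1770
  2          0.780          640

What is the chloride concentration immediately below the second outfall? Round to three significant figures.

After outfall 1: Q = 7.200 + 1.200 = 8.400 m³/s; C = (7.200·22.00 + 1.200·1770)/8.400 = 271.7 mg/L.
After outfall 2: Q = 8.400 + 0.7800 = 9.180 m³/s; C = (8.400·271.7 + 0.7800·640.0)/9.180 = 303.0 mg/L.

303 mg/L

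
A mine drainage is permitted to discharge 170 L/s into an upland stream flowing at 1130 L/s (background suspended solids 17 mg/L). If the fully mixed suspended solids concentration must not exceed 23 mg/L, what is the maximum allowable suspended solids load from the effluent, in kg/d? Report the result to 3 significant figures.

924 kg/d

Mass balance at the limit: 1130·17.00 + 170.0·Cₑ = 1300·23 → Cₑ = 62.88 mg/L.
170.0 L/s = 0.1700 m³/s. Load = 0.1700 m³/s × 62.88 g/m³ × 86 400 s/d = 923.6 kg/d.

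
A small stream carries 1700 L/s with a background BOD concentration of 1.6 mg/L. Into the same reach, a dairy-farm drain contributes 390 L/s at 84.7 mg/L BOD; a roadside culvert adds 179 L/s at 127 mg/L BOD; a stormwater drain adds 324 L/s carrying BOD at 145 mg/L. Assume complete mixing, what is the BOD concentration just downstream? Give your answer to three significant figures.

40.7 mg/L

Mixed concentration C = ΣQC/ΣQ = (1700·1.600 + 390.0·84.70 + 179.0·127.0 + 324.0·145.0) / 2593 = 105500/2593 = 40.67 mg/L.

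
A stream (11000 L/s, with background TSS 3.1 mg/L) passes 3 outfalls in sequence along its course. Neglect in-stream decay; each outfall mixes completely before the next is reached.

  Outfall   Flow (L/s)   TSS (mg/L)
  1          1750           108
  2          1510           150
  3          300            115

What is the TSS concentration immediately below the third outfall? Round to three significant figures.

33.2 mg/L

Outfall 1: combined Q = 12750 L/s; C = (11000·3.100 + 1750·108.0)/12750 = 17.50 mg/L.
Outfall 2: combined Q = 14260 L/s; C = (12750·17.50 + 1510·150.0)/14260 = 31.53 mg/L.
Outfall 3: combined Q = 14560 L/s; C = (14260·31.53 + 300.0·115.0)/14560 = 33.25 mg/L.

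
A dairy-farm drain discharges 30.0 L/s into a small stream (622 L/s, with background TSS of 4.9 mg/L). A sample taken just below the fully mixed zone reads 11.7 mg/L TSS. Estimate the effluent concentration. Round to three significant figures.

Mass balance: 622.0·4.900 + 30.00·Cₑ = 652.0·11.70
→ Cₑ = (652.0·11.70 − 622.0·4.900) / 30.00 = 152.7 mg/L.

153 mg/L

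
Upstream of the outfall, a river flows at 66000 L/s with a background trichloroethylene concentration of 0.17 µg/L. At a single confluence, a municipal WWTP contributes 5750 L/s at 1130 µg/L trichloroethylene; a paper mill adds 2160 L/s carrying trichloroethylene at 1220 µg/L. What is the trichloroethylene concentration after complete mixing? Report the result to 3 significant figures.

Flow-weighted average: C = (66000·0.1700 + 5750·1130 + 2160·1220) / 73910 = 9144000/73910 = 123.7 µg/L.

124 µg/L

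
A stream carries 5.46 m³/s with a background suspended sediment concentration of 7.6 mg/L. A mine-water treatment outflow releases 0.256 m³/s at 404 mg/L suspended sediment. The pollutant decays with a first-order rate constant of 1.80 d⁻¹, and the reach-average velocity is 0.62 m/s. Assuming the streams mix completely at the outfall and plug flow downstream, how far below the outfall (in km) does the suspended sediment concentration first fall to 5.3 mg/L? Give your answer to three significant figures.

Mass balance: C = (5.460·7.600 + 0.2560·404.0) / 5.716 = 144.9/5.716 = 25.35 mg/L.
Set 25.35·exp(−k·t) = 5.3 → t = ln(25.35/5.3)/k = 75130 s = 20.87 h.
Distance = v·t = 0.62·75130 = 46580 m = 46.58 km.

46.6 km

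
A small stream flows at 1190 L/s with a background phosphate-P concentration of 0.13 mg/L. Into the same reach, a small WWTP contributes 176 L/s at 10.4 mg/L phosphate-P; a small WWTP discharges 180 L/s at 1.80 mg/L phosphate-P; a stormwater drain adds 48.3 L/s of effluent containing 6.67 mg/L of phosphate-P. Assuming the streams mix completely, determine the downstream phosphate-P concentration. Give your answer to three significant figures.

After mixing, C = (1190·0.1300 + 176.0·10.40 + 180.0·1.800 + 48.30·6.670) / 1594 = 2631/1594 = 1.650 mg/L.

1.65 mg/L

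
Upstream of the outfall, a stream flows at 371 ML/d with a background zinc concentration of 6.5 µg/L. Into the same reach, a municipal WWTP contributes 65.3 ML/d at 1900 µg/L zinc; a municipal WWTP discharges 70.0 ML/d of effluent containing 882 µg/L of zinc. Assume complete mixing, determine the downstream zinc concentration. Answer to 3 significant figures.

Mass balance: C = (371.0·6.500 + 65.30·1900 + 70.00·882.0) / 506.3 = 188200/506.3 = 371.8 µg/L.

372 µg/L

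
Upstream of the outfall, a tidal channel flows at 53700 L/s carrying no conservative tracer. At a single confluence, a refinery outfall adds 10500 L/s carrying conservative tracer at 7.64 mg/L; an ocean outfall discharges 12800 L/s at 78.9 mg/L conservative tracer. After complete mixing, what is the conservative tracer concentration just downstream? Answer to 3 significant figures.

14.2 mg/L

Mass balance: C = (53700·0 + 10500·7.640 + 12800·78.90) / 77000 = 1090000/77000 = 14.16 mg/L.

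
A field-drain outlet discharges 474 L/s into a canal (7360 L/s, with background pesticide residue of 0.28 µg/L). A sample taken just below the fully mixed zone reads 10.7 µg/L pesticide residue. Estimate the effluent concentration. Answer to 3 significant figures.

Mass balance: 7360·0.2800 + 474.0·Cₑ = 7834·10.70
→ Cₑ = (7834·10.70 − 7360·0.2800) / 474.0 = 172.5 µg/L.

172 µg/L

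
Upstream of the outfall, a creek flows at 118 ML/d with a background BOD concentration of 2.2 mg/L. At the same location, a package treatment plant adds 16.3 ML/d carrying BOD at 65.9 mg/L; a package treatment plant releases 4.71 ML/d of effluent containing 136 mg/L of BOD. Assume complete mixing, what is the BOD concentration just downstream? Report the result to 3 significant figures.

14.2 mg/L

Conservation of mass: C = (118.0·2.200 + 16.30·65.90 + 4.710·136.0) / 139.0 = 1974/139.0 = 14.20 mg/L.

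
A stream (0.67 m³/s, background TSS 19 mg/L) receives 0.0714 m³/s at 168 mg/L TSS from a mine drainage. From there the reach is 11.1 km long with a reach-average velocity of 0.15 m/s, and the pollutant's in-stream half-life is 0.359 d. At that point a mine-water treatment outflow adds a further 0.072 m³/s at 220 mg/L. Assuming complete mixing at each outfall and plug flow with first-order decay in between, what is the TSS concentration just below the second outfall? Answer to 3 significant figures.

25.3 mg/L

Conservation of mass: C = (0.6700·19.00 + 0.07140·168.0) / 0.7414 = 24.73/0.7414 = 33.35 mg/L; combined flow 0.7414 m³/s.
Travel time t = 11.1·1000 / 0.15 = 74000 s = 20.56 h.
Half-life 0.359 d → k = ln 2 / 0.359 = 1.931 d⁻¹.
First-order decay: C = 33.35·exp(−k·t) = 33.35·0.1913 = 6.381 mg/L.
Second outfall: C = (0.7414·6.381 + 0.07200·220.0)/0.8134 = 25.29 mg/L.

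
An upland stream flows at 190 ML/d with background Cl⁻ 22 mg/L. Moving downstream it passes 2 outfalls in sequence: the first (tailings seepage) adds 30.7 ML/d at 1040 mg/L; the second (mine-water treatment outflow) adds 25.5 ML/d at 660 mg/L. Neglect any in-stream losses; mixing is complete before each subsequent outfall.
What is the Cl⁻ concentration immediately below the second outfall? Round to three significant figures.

215 mg/L

Outfall 1: combined Q = 220.7 ML/d; C = (190.0·22.00 + 30.70·1040)/220.7 = 163.6 mg/L.
Outfall 2: combined Q = 246.2 ML/d; C = (220.7·163.6 + 25.50·660.0)/246.2 = 215.0 mg/L.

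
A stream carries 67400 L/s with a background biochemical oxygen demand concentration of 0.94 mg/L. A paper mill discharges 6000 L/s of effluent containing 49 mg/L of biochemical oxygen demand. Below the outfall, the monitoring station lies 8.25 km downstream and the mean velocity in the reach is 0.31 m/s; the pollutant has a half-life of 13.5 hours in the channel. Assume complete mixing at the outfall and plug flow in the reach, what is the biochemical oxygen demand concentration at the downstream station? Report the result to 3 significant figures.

3.33 mg/L

Flow-weighted average: C = (67400·0.9400 + 6000·49.00) / 73400 = 357400/73400 = 4.869 mg/L.
Travel time t = 8.25·1000 / 0.31 = 26610 s = 7.392 h.
Half-life 13.5 h → k = ln 2 / 13.5 = 0.05134 h⁻¹ = 1.232 d⁻¹.
First-order decay: C = 4.869·exp(−k·t) = 4.869·0.6842 = 3.331 mg/L.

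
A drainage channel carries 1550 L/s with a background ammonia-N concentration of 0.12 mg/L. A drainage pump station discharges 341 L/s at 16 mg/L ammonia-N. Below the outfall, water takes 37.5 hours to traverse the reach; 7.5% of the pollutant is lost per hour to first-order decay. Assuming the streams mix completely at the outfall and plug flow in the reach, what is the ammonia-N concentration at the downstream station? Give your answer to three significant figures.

0.160 mg/L

After mixing, C = (1550·0.1200 + 341.0·16.00) / 1891 = 5642/1891 = 2.984 mg/L.
7.5%/h lost → k = −ln(1 − 0.075) = 0.07796 h⁻¹.
Applying C = C₀e^(−kt): 2.984 × 0.05374 = 0.1603 mg/L.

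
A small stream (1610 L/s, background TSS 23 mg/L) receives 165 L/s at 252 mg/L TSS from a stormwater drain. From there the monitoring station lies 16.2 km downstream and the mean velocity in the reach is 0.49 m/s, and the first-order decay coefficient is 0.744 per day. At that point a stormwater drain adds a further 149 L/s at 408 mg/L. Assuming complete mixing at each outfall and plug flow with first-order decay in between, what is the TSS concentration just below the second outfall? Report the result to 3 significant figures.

62.3 mg/L

Mass balance: C = (1610·23.00 + 165.0·252.0) / 1775 = 78610/1775 = 44.29 mg/L; combined flow 1775 L/s.
Travel time t = 16.2·1000 / 0.49 = 33060 s = 9.184 h.
After decay, C = 44.29 × e^(−kt) = 44.29 × 0.7522 = 33.31 mg/L.
At the second outfall, C = (1775·33.31 + 149.0·408.0) / (1775 + 149.0) = 62.33 mg/L.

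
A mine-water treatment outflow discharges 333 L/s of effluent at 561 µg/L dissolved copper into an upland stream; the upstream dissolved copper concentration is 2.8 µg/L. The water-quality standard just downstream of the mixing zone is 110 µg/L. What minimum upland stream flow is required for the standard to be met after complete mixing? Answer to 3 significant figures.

Set C_mix = 110: (Q·2.800 + 333.0·561.0) / (Q + 333.0) = 110
→ Q = 333.0·(561.0 − 110)/(110 − 2.800) = 1401 L/s.

1400 L/s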